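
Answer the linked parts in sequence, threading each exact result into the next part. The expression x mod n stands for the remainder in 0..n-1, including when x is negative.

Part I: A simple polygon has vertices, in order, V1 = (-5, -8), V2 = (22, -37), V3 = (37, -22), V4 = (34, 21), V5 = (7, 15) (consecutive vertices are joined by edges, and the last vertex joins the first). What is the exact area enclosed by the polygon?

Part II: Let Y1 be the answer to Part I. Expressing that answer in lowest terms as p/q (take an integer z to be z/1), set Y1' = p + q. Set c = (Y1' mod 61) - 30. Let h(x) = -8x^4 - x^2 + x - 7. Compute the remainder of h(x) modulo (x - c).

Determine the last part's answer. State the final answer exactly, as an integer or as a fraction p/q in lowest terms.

Part I: cross terms: (-5*-37 - 22*-8)=361, (22*-22 - 37*-37)=885, (37*21 - 34*-22)=1525, (34*15 - 7*21)=363, (7*-8 - -5*15)=19; twice the area = |3153| = 3153; area = 3153/2; answer 3153/2
Part II: Y1 = 3153/2; threaded value p + q = 3155; c = 14; remainder = value at the root: -8*(14)^4 - 1*(14)^2 + 1*(14)^1 - 7 = (-307328) + (-196) + (14) + (-7) = -307517; answer -307517

-307517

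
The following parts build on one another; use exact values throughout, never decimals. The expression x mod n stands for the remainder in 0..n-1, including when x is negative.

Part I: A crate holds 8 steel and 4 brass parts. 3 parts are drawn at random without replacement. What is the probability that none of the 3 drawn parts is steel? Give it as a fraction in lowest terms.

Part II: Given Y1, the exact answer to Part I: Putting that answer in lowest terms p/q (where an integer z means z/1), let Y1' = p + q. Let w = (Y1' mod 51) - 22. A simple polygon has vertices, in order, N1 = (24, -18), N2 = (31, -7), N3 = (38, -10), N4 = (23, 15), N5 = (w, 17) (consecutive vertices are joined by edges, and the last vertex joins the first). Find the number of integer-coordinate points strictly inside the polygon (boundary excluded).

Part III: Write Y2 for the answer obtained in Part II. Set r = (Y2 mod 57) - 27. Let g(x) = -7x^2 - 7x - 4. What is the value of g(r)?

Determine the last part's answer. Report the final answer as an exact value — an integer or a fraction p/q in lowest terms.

-1908

Part I: total draws C(12,3) = 220; favorable C(4,3) = 4; P = 1/55; answer 1/55
Part II: Y1 = 1/55; threaded value p + q = 56; w = -17; cross terms: (24*-7 - 31*-18)=390, (31*-10 - 38*-7)=-44, (38*15 - 23*-10)=800, (23*17 - -17*15)=646, (-17*-18 - 24*17)=-102; twice the area = |1690| = 1690; area = 845; boundary points = 1 + 1 + 5 + 2 + 1 = 10; strictly interior points = area - boundary/2 + 1 = 841; answer 841
Part III: Y2 = 841; r = 16; -7*(16)^2 - 7*(16)^1 - 4 = (-1792) + (-112) + (-4) = -1908; answer -1908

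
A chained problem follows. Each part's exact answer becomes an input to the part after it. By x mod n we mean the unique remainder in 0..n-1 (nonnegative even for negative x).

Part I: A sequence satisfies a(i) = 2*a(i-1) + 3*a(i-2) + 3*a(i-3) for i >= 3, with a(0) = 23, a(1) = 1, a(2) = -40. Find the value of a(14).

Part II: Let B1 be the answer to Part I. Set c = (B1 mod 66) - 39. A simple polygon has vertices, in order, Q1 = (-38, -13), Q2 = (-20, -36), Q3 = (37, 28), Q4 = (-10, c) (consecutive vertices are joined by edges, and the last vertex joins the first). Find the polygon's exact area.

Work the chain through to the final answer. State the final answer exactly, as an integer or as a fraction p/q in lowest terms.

1220

Part I: a(3) = 2*(-40) + 3*(1) + 3*(23) = -8; iterating: a(3)=-8, a(4)=-133, a(5)=-410, a(6)=-1243, a(7)=-4115, a(8)=-13189, a(9)=-42452, a(10)=-136816, a(11)=-440555, a(12)=-1418914, a(13)=-4569941, a(14)=-14718289; answer -14718289
Part II: B1 = -14718289; c = 2; cross terms: (-38*-36 - -20*-13)=1108, (-20*28 - 37*-36)=772, (37*2 - -10*28)=354, (-10*-13 - -38*2)=206; twice the area = |2440| = 2440; area = 1220; answer 1220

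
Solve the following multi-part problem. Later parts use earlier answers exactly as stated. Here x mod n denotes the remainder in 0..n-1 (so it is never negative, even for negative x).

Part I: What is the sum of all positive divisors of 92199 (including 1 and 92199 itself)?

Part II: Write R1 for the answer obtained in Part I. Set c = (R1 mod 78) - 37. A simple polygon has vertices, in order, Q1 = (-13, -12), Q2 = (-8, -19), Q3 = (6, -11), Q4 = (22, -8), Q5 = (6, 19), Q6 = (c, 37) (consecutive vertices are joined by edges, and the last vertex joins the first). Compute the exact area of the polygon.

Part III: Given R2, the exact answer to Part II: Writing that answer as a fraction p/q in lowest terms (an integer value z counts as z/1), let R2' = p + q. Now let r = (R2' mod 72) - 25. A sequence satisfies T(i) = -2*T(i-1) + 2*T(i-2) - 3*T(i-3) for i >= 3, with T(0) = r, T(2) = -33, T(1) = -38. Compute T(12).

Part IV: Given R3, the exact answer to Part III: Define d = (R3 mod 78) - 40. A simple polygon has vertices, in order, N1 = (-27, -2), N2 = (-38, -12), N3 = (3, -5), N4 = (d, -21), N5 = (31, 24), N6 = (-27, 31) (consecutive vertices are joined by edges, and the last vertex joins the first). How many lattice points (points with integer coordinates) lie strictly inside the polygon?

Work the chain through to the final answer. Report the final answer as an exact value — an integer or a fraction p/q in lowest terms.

Part I: 92199 = 3 * 73 * 421; sigma = (1 + 3) * (1 + 73) * (1 + 421) = 4 * 74 * 422 = 124912; answer 124912
Part II: R1 = 124912; c = -3; cross terms: (-13*-19 - -8*-12)=151, (-8*-11 - 6*-19)=202, (6*-8 - 22*-11)=194, (22*19 - 6*-8)=466, (6*37 - -3*19)=279, (-3*-12 - -13*37)=517; twice the area = |1809| = 1809; area = 1809/2; answer 1809/2
Part III: R2 = 1809/2; threaded value p + q = 1811; r = -14; T(3) = -2*(-33) + 2*(-38) - 3*(-14) = 32; iterating: T(3)=32, T(4)=-16, T(5)=195, T(6)=-518, T(7)=1474, T(8)=-4569, T(9)=13640, T(10)=-40840, T(11)=122667, T(12)=-367934; answer -367934
Part IV: R3 = -367934; d = 30; cross terms: (-27*-12 - -38*-2)=248, (-38*-5 - 3*-12)=226, (3*-21 - 30*-5)=87, (30*24 - 31*-21)=1371, (31*31 - -27*24)=1609, (-27*-2 - -27*31)=891; twice the area = |4432| = 4432; area = 2216; boundary points = 1 + 1 + 1 + 1 + 1 + 33 = 38; strictly interior points = area - boundary/2 + 1 = 2198; answer 2198

2198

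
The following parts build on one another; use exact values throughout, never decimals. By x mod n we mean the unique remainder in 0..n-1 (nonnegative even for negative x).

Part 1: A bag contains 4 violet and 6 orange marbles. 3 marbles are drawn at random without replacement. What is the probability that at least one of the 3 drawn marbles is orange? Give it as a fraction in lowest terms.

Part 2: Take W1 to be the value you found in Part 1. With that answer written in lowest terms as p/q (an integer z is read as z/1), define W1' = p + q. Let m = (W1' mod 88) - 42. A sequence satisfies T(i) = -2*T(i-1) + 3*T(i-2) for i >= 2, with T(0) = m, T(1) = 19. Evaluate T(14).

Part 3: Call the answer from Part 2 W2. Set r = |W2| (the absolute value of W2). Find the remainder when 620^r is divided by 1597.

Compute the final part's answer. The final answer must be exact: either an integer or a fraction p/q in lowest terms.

Part 1: total draws C(10,3) = 120; complement C(4,3) = 4; favorable 120 - 4 = 116; P = 29/30; answer 29/30
Part 2: W1 = 29/30; threaded value p + q = 59; m = 17; T(2) = -2*(19) + 3*(17) = 13; iterating: T(2)=13, T(3)=31, T(4)=-23, T(5)=139, T(6)=-347, T(7)=1111, T(8)=-3263, T(9)=9859, T(10)=-29507, T(11)=88591, T(12)=-265703, T(13)=797179, T(14)=-2391467; answer -2391467
Part 3: W2 = -2391467; r = 2391467; squarings mod 1597: 620^1=620, 620^2=1120, 620^4=755, 620^8=1493, 620^16=1234, 620^32=815, 620^64=1470, 620^128=159, 620^256=1326, 620^512=1576, 620^1024=441, 620^2048=1244, 620^4096=43, 620^8192=252, 620^16384=1221, 620^32768=840, 620^65536=1323, 620^131072=17, 620^262144=289, 620^524288=477, 620^1048576=755, 620^2097152=1493; 620^2391467 = 620^1 * 620^2 * 620^8 * 620^32 * 620^128 * 620^256 * 620^1024 * 620^2048 * 620^4096 * 620^8192 * 620^16384 * 620^262144 * 620^2097152 = 306 (mod 1597); answer 306

306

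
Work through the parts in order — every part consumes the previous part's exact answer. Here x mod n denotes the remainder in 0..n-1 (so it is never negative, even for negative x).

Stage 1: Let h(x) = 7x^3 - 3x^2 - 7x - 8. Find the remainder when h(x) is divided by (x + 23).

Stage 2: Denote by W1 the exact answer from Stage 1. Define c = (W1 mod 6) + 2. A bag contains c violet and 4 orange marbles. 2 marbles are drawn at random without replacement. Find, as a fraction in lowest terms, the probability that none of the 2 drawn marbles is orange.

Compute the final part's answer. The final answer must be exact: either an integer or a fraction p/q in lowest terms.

Stage 1: remainder = value at the root: 7*(-23)^3 - 3*(-23)^2 - 7*(-23)^1 - 8 = (-85169) + (-1587) + (161) + (-8) = -86603; answer -86603
Stage 2: W1 = -86603; c = 3; total draws C(7,2) = 21; favorable C(3,2) = 3; P = 1/7; answer 1/7

1/7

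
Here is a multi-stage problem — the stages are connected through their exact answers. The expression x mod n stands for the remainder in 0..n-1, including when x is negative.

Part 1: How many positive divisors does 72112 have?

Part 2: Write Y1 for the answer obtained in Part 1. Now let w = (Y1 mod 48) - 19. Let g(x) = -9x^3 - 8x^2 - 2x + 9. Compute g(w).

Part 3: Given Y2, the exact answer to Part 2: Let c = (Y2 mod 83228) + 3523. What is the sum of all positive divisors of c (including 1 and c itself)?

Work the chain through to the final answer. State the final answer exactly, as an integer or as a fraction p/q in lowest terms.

Part 1: 72112 = 2^4 * 4507; number of divisors = (4+1) * (1+1) = 10; answer 10
Part 2: Y1 = 10; w = -9; -9*(-9)^3 - 8*(-9)^2 - 2*(-9)^1 + 9 = (6561) + (-648) + (18) + (9) = 5940; answer 5940
Part 3: Y2 = 5940; c = 9463; 9463 is prime, so its only divisors are 1 and 9463; sigma = 1 + 9463 = 9464; answer 9464

9464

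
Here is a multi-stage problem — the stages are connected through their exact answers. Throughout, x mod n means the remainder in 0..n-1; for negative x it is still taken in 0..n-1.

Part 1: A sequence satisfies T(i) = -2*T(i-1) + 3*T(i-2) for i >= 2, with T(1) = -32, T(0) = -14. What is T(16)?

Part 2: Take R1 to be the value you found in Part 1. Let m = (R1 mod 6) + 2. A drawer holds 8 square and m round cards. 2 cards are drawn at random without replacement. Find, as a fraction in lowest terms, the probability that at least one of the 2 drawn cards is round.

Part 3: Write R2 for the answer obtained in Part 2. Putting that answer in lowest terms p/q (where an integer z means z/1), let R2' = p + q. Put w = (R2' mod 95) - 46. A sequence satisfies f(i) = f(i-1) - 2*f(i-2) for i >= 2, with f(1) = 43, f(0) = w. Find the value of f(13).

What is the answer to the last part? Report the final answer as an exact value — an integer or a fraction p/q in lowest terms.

Part 1: T(2) = -2*(-32) + 3*(-14) = 22; iterating: T(2)=22, T(3)=-140, T(4)=346, T(5)=-1112, T(6)=3262, T(7)=-9860, T(8)=29506, T(9)=-88592, T(10)=265702, T(11)=-797180, T(12)=2391466, T(13)=-7174472, T(14)=21523342, T(15)=-64570100, T(16)=193710226; answer 193710226
Part 2: R1 = 193710226; m = 6; total draws C(14,2) = 91; complement C(8,2) = 28; favorable 91 - 28 = 63; P = 9/13; answer 9/13
Part 3: R2 = 9/13; threaded value p + q = 22; w = -24; f(2) = 1*(43) - 2*(-24) = 91; iterating: f(2)=91, f(3)=5, f(4)=-177, f(5)=-187, f(6)=167, f(7)=541, f(8)=207, f(9)=-875, f(10)=-1289, f(11)=461, f(12)=3039, f(13)=2117; answer 2117

2117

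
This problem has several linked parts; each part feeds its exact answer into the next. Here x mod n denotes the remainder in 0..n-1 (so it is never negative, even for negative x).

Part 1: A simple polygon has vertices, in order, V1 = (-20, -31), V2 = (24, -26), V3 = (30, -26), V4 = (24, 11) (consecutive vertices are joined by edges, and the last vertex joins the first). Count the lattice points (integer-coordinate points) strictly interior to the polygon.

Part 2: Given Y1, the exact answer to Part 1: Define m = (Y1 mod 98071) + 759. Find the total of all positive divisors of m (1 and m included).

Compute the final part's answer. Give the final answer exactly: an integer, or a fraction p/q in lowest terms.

Part 1: cross terms: (-20*-26 - 24*-31)=1264, (24*-26 - 30*-26)=156, (30*11 - 24*-26)=954, (24*-31 - -20*11)=-524; twice the area = |1850| = 1850; area = 925; boundary points = 1 + 6 + 1 + 2 = 10; strictly interior points = area - boundary/2 + 1 = 921; answer 921
Part 2: Y1 = 921; m = 1680; 1680 = 2^4 * 3 * 5 * 7; sigma = (1 + 2 + 4 + 8 + 16) * (1 + 3) * (1 + 5) * (1 + 7) = 31 * 4 * 6 * 8 = 5952; answer 5952

5952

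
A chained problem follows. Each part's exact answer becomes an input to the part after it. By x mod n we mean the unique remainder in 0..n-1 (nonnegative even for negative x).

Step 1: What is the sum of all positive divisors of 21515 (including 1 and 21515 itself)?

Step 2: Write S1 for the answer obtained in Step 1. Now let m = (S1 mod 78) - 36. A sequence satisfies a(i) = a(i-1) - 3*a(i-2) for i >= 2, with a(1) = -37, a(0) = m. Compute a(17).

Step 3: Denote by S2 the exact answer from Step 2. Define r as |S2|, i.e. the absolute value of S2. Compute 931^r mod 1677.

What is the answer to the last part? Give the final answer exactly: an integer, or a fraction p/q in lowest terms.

889

Step 1: 21515 = 5 * 13 * 331; sigma = (1 + 5) * (1 + 13) * (1 + 331) = 6 * 14 * 332 = 27888; answer 27888
Step 2: S1 = 27888; m = 6; a(2) = 1*(-37) - 3*(6) = -55; iterating: a(2)=-55, a(3)=56, a(4)=221, a(5)=53, a(6)=-610, a(7)=-769, a(8)=1061, a(9)=3368, a(10)=185, a(11)=-9919, a(12)=-10474, a(13)=19283, a(14)=50705, a(15)=-7144, a(16)=-159259, a(17)=-137827; answer -137827
Step 3: S2 = -137827; r = 137827; squarings mod 1677: 931^1=931, 931^2=1429, 931^4=1132, 931^8=196, 931^16=1522, 931^32=547, 931^64=703, 931^128=1171, 931^256=1132, 931^512=196, 931^1024=1522, 931^2048=547, 931^4096=703, 931^8192=1171, 931^16384=1132, 931^32768=196, 931^65536=1522, 931^131072=547; 931^137827 = 931^1 * 931^2 * 931^32 * 931^64 * 931^512 * 931^2048 * 931^4096 * 931^131072 = 889 (mod 1677); answer 889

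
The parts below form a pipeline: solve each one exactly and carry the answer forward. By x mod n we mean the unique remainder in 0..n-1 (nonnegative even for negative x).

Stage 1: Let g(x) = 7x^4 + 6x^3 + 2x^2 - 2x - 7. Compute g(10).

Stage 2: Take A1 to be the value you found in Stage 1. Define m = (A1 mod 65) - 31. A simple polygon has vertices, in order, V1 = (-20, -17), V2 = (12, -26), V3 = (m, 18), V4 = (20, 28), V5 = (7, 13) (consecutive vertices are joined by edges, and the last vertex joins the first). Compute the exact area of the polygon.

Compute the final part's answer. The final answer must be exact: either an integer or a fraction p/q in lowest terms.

Stage 1: 7*(10)^4 + 6*(10)^3 + 2*(10)^2 - 2*(10)^1 - 7 = (70000) + (6000) + (200) + (-20) + (-7) = 76173; answer 76173
Stage 2: A1 = 76173; m = 27; cross terms: (-20*-26 - 12*-17)=724, (12*18 - 27*-26)=918, (27*28 - 20*18)=396, (20*13 - 7*28)=64, (7*-17 - -20*13)=141; twice the area = |2243| = 2243; area = 2243/2; answer 2243/2

2243/2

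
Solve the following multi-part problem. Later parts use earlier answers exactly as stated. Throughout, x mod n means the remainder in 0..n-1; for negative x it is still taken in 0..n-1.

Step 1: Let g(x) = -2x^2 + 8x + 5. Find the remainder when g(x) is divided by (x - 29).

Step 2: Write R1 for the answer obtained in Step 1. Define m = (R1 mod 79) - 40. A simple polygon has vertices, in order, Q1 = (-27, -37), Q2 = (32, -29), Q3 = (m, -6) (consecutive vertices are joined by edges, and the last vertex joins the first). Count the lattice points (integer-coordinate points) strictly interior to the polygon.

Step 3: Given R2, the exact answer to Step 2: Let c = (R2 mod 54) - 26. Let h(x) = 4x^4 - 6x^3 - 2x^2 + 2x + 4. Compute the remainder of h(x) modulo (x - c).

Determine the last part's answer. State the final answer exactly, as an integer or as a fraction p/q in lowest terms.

136840

Step 1: remainder = value at the root: -2*(29)^2 + 8*(29)^1 + 5 = (-1682) + (232) + (5) = -1445; answer -1445
Step 2: R1 = -1445; m = 16; cross terms: (-27*-29 - 32*-37)=1967, (32*-6 - 16*-29)=272, (16*-37 - -27*-6)=-754; twice the area = |1485| = 1485; area = 1485/2; boundary points = 1 + 1 + 1 = 3; strictly interior points = area - boundary/2 + 1 = 742; answer 742
Step 3: R2 = 742; c = 14; remainder = value at the root: 4*(14)^4 - 6*(14)^3 - 2*(14)^2 + 2*(14)^1 + 4 = (153664) + (-16464) + (-392) + (28) + (4) = 136840; answer 136840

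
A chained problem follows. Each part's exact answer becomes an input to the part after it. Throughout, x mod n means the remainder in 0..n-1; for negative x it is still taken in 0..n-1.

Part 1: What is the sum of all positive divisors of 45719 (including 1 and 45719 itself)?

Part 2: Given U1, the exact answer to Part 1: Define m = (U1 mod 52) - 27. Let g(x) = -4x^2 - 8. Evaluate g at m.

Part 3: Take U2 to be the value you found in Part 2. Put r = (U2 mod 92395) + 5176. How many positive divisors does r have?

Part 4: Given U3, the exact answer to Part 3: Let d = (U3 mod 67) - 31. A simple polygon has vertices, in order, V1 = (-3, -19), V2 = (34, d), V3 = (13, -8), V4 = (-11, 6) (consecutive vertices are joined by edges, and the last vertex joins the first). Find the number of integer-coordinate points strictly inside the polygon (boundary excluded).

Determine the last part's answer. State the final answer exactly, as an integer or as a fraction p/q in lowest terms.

411

Part 1: 45719 = 131 * 349; sigma = (1 + 131) * (1 + 349) = 132 * 350 = 46200; answer 46200
Part 2: U1 = 46200; m = -3; -4*(-3)^2 - 8 = (-36) + (-8) = -44; answer -44
Part 3: U2 = -44; r = 97527; 97527 = 3 * 19 * 29 * 59; number of divisors = (1+1) * (1+1) * (1+1) * (1+1) = 16; answer 16
Part 4: U3 = 16; d = -15; cross terms: (-3*-15 - 34*-19)=691, (34*-8 - 13*-15)=-77, (13*6 - -11*-8)=-10, (-11*-19 - -3*6)=227; twice the area = |831| = 831; area = 831/2; boundary points = 1 + 7 + 2 + 1 = 11; strictly interior points = area - boundary/2 + 1 = 411; answer 411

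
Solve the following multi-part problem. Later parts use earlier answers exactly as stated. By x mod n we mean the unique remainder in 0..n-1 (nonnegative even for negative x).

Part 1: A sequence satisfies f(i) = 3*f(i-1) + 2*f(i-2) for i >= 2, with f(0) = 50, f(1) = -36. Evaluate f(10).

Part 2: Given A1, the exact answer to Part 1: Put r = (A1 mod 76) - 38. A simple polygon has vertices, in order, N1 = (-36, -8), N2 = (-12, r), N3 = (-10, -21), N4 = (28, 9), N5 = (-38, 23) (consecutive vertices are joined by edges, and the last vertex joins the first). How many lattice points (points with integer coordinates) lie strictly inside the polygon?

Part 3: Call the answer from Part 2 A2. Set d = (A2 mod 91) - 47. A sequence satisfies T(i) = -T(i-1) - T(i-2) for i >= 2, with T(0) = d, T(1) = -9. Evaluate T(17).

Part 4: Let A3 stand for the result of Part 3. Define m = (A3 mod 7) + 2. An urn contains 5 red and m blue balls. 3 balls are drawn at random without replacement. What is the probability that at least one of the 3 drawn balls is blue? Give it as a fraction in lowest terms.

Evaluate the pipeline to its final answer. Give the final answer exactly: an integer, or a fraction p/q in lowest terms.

Part 1: f(2) = 3*(-36) + 2*(50) = -8; iterating: f(2)=-8, f(3)=-96, f(4)=-304, f(5)=-1104, f(6)=-3920, f(7)=-13968, f(8)=-49744, f(9)=-177168, f(10)=-630992; answer -630992
Part 2: A1 = -630992; r = -2; cross terms: (-36*-2 - -12*-8)=-24, (-12*-21 - -10*-2)=232, (-10*9 - 28*-21)=498, (28*23 - -38*9)=986, (-38*-8 - -36*23)=1132; twice the area = |2824| = 2824; area = 1412; boundary points = 6 + 1 + 2 + 2 + 1 = 12; strictly interior points = area - boundary/2 + 1 = 1407; answer 1407
Part 3: A2 = 1407; d = -5; T(2) = -1*(-9) - 1*(-5) = 14; iterating: T(2)=14, T(3)=-5, T(4)=-9, T(5)=14, T(6)=-5, T(7)=-9, T(8)=14, T(9)=-5, T(10)=-9, T(11)=14, T(12)=-5, T(13)=-9, T(14)=14, T(15)=-5, T(16)=-9, T(17)=14; answer 14
Part 4: A3 = 14; m = 2; total draws C(7,3) = 35; complement C(5,3) = 10; favorable 35 - 10 = 25; P = 5/7; answer 5/7

5/7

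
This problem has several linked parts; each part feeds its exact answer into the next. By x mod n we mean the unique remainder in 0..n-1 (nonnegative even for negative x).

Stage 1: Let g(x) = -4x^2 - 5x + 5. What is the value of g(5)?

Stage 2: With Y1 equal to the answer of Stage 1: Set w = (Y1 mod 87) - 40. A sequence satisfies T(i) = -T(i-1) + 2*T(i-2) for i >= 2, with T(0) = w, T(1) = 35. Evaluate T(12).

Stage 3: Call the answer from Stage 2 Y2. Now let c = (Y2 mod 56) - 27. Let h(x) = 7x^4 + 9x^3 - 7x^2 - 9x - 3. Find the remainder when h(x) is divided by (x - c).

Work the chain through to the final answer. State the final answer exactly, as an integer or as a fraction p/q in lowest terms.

Stage 1: -4*(5)^2 - 5*(5)^1 + 5 = (-100) + (-25) + (5) = -120; answer -120
Stage 2: Y1 = -120; w = 14; T(2) = -1*(35) + 2*(14) = -7; iterating: T(2)=-7, T(3)=77, T(4)=-91, T(5)=245, T(6)=-427, T(7)=917, T(8)=-1771, T(9)=3605, T(10)=-7147, T(11)=14357, T(12)=-28651; answer -28651
Stage 3: Y2 = -28651; c = -6; remainder = value at the root: 7*(-6)^4 + 9*(-6)^3 - 7*(-6)^2 - 9*(-6)^1 - 3 = (9072) + (-1944) + (-252) + (54) + (-3) = 6927; answer 6927

6927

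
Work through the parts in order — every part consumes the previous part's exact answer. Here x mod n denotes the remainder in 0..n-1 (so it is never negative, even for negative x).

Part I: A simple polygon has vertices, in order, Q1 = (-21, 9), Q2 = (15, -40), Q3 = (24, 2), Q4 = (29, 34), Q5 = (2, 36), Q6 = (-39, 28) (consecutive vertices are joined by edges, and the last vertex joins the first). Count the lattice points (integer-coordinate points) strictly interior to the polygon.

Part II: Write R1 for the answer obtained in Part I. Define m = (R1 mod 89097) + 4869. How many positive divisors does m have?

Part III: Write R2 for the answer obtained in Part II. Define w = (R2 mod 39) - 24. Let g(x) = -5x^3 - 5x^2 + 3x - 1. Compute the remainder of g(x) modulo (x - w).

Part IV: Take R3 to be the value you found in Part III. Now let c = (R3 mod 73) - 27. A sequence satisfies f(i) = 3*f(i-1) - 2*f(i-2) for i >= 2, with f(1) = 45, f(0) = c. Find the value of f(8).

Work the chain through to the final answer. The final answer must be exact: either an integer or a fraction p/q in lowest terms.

11983

Part I: cross terms: (-21*-40 - 15*9)=705, (15*2 - 24*-40)=990, (24*34 - 29*2)=758, (29*36 - 2*34)=976, (2*28 - -39*36)=1460, (-39*9 - -21*28)=237; twice the area = |5126| = 5126; area = 2563; boundary points = 1 + 3 + 1 + 1 + 1 + 1 = 8; strictly interior points = area - boundary/2 + 1 = 2560; answer 2560
Part II: R1 = 2560; m = 7429; 7429 = 17 * 19 * 23; number of divisors = (1+1) * (1+1) * (1+1) = 8; answer 8
Part III: R2 = 8; w = -16; remainder = value at the root: -5*(-16)^3 - 5*(-16)^2 + 3*(-16)^1 - 1 = (20480) + (-1280) + (-48) + (-1) = 19151; answer 19151
Part IV: R3 = 19151; c = -2; f(2) = 3*(45) - 2*(-2) = 139; iterating: f(2)=139, f(3)=327, f(4)=703, f(5)=1455, f(6)=2959, f(7)=5967, f(8)=11983; answer 11983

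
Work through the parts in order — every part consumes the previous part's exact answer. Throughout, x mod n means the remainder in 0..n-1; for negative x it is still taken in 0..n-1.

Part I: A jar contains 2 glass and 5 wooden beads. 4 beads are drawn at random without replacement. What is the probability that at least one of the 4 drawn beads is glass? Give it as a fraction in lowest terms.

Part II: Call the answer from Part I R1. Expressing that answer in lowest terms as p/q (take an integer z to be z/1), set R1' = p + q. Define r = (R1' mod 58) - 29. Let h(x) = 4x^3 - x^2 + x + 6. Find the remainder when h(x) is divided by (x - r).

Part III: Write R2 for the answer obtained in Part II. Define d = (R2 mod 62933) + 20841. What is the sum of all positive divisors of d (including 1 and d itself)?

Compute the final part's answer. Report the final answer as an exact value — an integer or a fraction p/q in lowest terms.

Part I: total draws C(7,4) = 35; complement C(5,4) = 5; favorable 35 - 5 = 30; P = 6/7; answer 6/7
Part II: R1 = 6/7; threaded value p + q = 13; r = -16; remainder = value at the root: 4*(-16)^3 - 1*(-16)^2 + 1*(-16)^1 + 6 = (-16384) + (-256) + (-16) + (6) = -16650; answer -16650
Part III: R2 = -16650; d = 67124; 67124 = 2^2 * 97 * 173; sigma = (1 + 2 + 4) * (1 + 97) * (1 + 173) = 7 * 98 * 174 = 119364; answer 119364

119364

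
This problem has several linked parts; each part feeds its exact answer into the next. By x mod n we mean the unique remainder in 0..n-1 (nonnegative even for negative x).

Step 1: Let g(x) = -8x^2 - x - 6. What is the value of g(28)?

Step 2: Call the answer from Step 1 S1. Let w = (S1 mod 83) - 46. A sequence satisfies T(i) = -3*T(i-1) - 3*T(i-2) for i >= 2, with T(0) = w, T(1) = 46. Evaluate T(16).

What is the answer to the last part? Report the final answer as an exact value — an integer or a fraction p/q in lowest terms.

Step 1: -8*(28)^2 - 1*(28)^1 - 6 = (-6272) + (-28) + (-6) = -6306; answer -6306
Step 2: S1 = -6306; w = -44; T(2) = -3*(46) - 3*(-44) = -6; iterating: T(2)=-6, T(3)=-120, T(4)=378, T(5)=-774, T(6)=1188, T(7)=-1242, T(8)=162, T(9)=3240, T(10)=-10206, T(11)=20898, T(12)=-32076, T(13)=33534, T(14)=-4374, T(15)=-87480, T(16)=275562; answer 275562

275562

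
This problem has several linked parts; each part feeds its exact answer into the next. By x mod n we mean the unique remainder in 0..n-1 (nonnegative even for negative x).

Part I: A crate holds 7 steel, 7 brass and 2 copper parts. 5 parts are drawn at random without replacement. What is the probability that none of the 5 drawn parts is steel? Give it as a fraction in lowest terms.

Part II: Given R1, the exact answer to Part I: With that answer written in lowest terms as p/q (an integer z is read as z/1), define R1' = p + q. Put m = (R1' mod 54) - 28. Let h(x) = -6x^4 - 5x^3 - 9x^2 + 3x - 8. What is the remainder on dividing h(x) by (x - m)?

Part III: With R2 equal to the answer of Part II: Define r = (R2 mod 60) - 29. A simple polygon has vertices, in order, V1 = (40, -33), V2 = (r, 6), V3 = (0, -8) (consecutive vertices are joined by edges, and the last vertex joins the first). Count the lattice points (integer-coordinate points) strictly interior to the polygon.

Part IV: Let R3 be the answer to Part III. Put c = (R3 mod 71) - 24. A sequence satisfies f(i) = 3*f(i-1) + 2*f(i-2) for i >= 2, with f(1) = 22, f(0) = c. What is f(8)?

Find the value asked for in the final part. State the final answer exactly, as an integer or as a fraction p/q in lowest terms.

Part I: total draws C(16,5) = 4368; favorable C(9,5) = 126; P = 3/104; answer 3/104
Part II: R1 = 3/104; threaded value p + q = 107; m = 25; remainder = value at the root: -6*(25)^4 - 5*(25)^3 - 9*(25)^2 + 3*(25)^1 - 8 = (-2343750) + (-78125) + (-5625) + (75) + (-8) = -2427433; answer -2427433
Part III: R2 = -2427433; r = 18; cross terms: (40*6 - 18*-33)=834, (18*-8 - 0*6)=-144, (0*-33 - 40*-8)=320; twice the area = |1010| = 1010; area = 505; boundary points = 1 + 2 + 5 = 8; strictly interior points = area - boundary/2 + 1 = 502; answer 502
Part IV: R3 = 502; c = -19; f(2) = 3*(22) + 2*(-19) = 28; iterating: f(2)=28, f(3)=128, f(4)=440, f(5)=1576, f(6)=5608, f(7)=19976, f(8)=71144; answer 71144

71144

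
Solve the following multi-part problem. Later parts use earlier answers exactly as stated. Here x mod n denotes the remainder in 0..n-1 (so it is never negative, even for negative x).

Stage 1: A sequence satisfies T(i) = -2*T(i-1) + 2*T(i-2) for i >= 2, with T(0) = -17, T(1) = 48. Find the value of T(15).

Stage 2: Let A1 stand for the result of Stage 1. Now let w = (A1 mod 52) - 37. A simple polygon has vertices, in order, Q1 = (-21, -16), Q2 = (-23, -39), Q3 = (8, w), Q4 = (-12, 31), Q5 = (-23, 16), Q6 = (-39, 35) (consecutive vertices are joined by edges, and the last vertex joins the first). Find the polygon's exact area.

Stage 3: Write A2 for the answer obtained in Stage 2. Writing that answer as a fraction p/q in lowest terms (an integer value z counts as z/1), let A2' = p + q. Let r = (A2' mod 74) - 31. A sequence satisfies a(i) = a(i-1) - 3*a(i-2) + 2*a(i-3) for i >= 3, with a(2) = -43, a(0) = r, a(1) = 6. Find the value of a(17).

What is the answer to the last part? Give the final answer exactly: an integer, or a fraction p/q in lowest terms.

100281

Stage 1: T(2) = -2*(48) + 2*(-17) = -130; iterating: T(2)=-130, T(3)=356, T(4)=-972, T(5)=2656, T(6)=-7256, T(7)=19824, T(8)=-54160, T(9)=147968, T(10)=-404256, T(11)=1104448, T(12)=-3017408, T(13)=8243712, T(14)=-22522240, T(15)=61531904; answer 61531904
Stage 2: A1 = 61531904; w = 7; cross terms: (-21*-39 - -23*-16)=451, (-23*7 - 8*-39)=151, (8*31 - -12*7)=332, (-12*16 - -23*31)=521, (-23*35 - -39*16)=-181, (-39*-16 - -21*35)=1359; twice the area = |2633| = 2633; area = 2633/2; answer 2633/2
Stage 3: A2 = 2633/2; threaded value p + q = 2635; r = 14; a(3) = 1*(-43) - 3*(6) + 2*(14) = -33; iterating: a(3)=-33, a(4)=108, a(5)=121, a(6)=-269, a(7)=-416, a(8)=633, a(9)=1343, a(10)=-1388, a(11)=-4151, a(12)=2699, a(13)=12376, a(14)=-4023, a(15)=-35753, a(16)=1068, a(17)=100281; answer 100281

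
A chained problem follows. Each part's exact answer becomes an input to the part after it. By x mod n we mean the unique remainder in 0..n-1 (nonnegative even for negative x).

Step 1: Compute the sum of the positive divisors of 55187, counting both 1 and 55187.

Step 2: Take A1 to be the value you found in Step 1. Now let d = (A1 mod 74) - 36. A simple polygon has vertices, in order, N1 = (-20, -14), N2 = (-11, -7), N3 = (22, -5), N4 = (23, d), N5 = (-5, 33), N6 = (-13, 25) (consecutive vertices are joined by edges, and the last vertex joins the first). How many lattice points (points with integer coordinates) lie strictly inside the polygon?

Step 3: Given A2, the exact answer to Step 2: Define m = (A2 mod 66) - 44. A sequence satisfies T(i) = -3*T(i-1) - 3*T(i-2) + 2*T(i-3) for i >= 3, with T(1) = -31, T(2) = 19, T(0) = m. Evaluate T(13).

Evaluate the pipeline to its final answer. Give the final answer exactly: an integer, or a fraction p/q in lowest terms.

Step 1: 55187 = 11 * 29 * 173; sigma = (1 + 11) * (1 + 29) * (1 + 173) = 12 * 30 * 174 = 62640; answer 62640
Step 2: A1 = 62640; d = 0; cross terms: (-20*-7 - -11*-14)=-14, (-11*-5 - 22*-7)=209, (22*0 - 23*-5)=115, (23*33 - -5*0)=759, (-5*25 - -13*33)=304, (-13*-14 - -20*25)=682; twice the area = |2055| = 2055; area = 2055/2; boundary points = 1 + 1 + 1 + 1 + 8 + 1 = 13; strictly interior points = area - boundary/2 + 1 = 1022; answer 1022
Step 3: A2 = 1022; m = -12; T(3) = -3*(19) - 3*(-31) + 2*(-12) = 12; iterating: T(3)=12, T(4)=-155, T(5)=467, T(6)=-912, T(7)=1025, T(8)=595, T(9)=-6684, T(10)=20317, T(11)=-39709, T(12)=44808, T(13)=25337; answer 25337

25337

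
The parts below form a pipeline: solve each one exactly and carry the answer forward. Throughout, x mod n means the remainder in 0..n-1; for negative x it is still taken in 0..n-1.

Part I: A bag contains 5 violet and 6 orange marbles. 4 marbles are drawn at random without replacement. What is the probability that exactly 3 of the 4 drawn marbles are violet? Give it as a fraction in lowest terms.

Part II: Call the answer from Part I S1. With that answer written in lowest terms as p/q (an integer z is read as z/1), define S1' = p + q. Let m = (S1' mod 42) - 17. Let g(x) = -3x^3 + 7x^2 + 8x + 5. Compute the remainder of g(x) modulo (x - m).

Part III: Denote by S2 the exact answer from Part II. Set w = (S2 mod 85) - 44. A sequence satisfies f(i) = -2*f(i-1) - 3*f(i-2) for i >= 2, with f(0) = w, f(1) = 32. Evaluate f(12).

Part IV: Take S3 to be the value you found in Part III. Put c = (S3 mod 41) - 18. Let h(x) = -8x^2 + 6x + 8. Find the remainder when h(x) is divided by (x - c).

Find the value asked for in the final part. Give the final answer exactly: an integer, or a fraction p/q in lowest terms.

-586

Part I: total draws C(11,4) = 330; favorable C(5,3)*C(6,1) = 60; P = 2/11; answer 2/11
Part II: S1 = 2/11; threaded value p + q = 13; m = -4; remainder = value at the root: -3*(-4)^3 + 7*(-4)^2 + 8*(-4)^1 + 5 = (192) + (112) + (-32) + (5) = 277; answer 277
Part III: S2 = 277; w = -22; f(2) = -2*(32) - 3*(-22) = 2; iterating: f(2)=2, f(3)=-100, f(4)=194, f(5)=-88, f(6)=-406, f(7)=1076, f(8)=-934, f(9)=-1360, f(10)=5522, f(11)=-6964, f(12)=-2638; answer -2638
Part IV: S3 = -2638; c = 9; remainder = value at the root: -8*(9)^2 + 6*(9)^1 + 8 = (-648) + (54) + (8) = -586; answer -586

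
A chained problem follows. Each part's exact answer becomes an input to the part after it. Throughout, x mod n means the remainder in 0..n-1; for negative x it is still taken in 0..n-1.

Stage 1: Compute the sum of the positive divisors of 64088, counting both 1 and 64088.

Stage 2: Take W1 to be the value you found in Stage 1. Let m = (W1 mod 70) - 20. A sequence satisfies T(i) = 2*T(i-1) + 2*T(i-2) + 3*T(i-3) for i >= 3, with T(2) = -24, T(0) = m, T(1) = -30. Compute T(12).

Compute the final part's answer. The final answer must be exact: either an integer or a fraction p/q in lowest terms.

-572280

Stage 1: 64088 = 2^3 * 8011; sigma = (1 + 2 + 4 + 8) * (1 + 8011) = 15 * 8012 = 120180; answer 120180
Stage 2: W1 = 120180; m = 40; T(3) = 2*(-24) + 2*(-30) + 3*(40) = 12; iterating: T(3)=12, T(4)=-114, T(5)=-276, T(6)=-744, T(7)=-2382, T(8)=-7080, T(9)=-21156, T(10)=-63618, T(11)=-190788, T(12)=-572280; answer -572280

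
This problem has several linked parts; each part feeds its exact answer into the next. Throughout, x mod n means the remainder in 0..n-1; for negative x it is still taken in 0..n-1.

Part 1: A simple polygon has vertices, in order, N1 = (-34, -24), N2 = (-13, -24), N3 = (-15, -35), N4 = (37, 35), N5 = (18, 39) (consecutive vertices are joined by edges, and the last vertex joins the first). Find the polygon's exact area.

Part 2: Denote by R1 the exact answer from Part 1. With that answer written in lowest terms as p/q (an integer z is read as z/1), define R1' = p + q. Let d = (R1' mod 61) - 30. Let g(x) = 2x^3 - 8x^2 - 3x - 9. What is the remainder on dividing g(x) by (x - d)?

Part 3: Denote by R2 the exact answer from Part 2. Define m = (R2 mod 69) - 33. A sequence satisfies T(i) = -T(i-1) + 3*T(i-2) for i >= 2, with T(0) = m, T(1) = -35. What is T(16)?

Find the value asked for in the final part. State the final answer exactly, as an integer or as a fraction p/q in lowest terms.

1097549

Part 1: cross terms: (-34*-24 - -13*-24)=504, (-13*-35 - -15*-24)=95, (-15*35 - 37*-35)=770, (37*39 - 18*35)=813, (18*-24 - -34*39)=894; twice the area = |3076| = 3076; area = 1538; answer 1538
Part 2: R1 = 1538; threaded value p + q = 1539; d = -16; remainder = value at the root: 2*(-16)^3 - 8*(-16)^2 - 3*(-16)^1 - 9 = (-8192) + (-2048) + (48) + (-9) = -10201; answer -10201
Part 3: R2 = -10201; m = -22; T(2) = -1*(-35) + 3*(-22) = -31; iterating: T(2)=-31, T(3)=-74, T(4)=-19, T(5)=-203, T(6)=146, T(7)=-755, T(8)=1193, T(9)=-3458, T(10)=7037, T(11)=-17411, T(12)=38522, T(13)=-90755, T(14)=206321, T(15)=-478586, T(16)=1097549; answer 1097549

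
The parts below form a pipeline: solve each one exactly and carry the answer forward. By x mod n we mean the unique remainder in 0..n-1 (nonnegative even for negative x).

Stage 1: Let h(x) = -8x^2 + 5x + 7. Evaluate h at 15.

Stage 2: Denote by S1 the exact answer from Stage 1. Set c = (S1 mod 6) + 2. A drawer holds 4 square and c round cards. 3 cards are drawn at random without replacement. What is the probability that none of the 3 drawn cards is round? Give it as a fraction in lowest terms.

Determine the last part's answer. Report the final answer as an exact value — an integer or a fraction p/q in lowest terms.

Stage 1: -8*(15)^2 + 5*(15)^1 + 7 = (-1800) + (75) + (7) = -1718; answer -1718
Stage 2: S1 = -1718; c = 6; total draws C(10,3) = 120; favorable C(4,3) = 4; P = 1/30; answer 1/30

1/30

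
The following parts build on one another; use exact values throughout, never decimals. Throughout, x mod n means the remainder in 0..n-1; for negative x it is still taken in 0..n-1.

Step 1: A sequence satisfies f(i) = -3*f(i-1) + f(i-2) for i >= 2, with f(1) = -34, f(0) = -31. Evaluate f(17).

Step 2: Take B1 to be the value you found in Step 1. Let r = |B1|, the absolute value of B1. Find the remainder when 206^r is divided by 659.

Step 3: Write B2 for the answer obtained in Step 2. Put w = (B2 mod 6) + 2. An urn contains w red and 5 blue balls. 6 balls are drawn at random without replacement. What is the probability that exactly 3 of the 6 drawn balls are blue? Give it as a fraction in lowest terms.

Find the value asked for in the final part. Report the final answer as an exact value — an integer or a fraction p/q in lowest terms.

Step 1: f(2) = -3*(-34) + 1*(-31) = 71; iterating: f(2)=71, f(3)=-247, f(4)=812, f(5)=-2683, f(6)=8861, f(7)=-29266, f(8)=96659, f(9)=-319243, f(10)=1054388, f(11)=-3482407, f(12)=11501609, f(13)=-37987234, f(14)=125463311, f(15)=-414377167, f(16)=1368594812, f(17)=-4520161603; answer -4520161603
Step 2: B1 = -4520161603; r = 4520161603; squarings mod 659: 206^1=206, 206^2=260, 206^4=382, 206^8=285, 206^16=168, 206^32=546, 206^64=248, 206^128=217, 206^256=300, 206^512=376, 206^1024=350, 206^2048=585, 206^4096=204, 206^8192=99, 206^16384=575, 206^32768=466, 206^65536=345, 206^131072=405, 206^262144=593, 206^524288=402, 206^1048576=149, 206^2097152=454, 206^4194304=508, 206^8388608=395, 206^16777216=501, 206^33554432=581, 206^67108864=153, 206^134217728=344, 206^268435456=375, 206^536870912=258, 206^1073741824=5, 206^2147483648=25, 206^4294967296=625; 206^4520161603 = 206^1 * 206^2 * 206^64 * 206^256 * 206^4096 * 206^8192 * 206^262144 * 206^524288 * 206^2097152 * 206^4194304 * 206^16777216 * 206^67108864 * 206^134217728 * 206^4294967296 = 470 (mod 659); answer 470
Step 3: B2 = 470; w = 4; total draws C(9,6) = 84; favorable C(5,3)*C(4,3) = 40; P = 10/21; answer 10/21

10/21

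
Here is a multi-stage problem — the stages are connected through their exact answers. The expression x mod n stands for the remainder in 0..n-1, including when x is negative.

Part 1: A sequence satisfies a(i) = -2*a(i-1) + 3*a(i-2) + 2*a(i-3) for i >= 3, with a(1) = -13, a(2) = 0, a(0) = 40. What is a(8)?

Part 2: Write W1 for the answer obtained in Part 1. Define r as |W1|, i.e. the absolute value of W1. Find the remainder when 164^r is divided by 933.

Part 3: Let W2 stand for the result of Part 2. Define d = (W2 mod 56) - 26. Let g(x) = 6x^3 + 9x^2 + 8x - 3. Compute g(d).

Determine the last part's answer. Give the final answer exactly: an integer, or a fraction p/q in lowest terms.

Part 1: a(3) = -2*(0) + 3*(-13) + 2*(40) = 41; iterating: a(3)=41, a(4)=-108, a(5)=339, a(6)=-920, a(7)=2641, a(8)=-7364; answer -7364
Part 2: W1 = -7364; r = 7364; squarings mod 933: 164^1=164, 164^2=772, 164^4=730, 164^8=157, 164^16=391, 164^32=802, 164^64=367, 164^128=337, 164^256=676, 164^512=739, 164^1024=316, 164^2048=25, 164^4096=625; 164^7364 = 164^4 * 164^64 * 164^128 * 164^1024 * 164^2048 * 164^4096 = 223 (mod 933); answer 223
Part 3: W2 = 223; d = 29; 6*(29)^3 + 9*(29)^2 + 8*(29)^1 - 3 = (146334) + (7569) + (232) + (-3) = 154132; answer 154132

154132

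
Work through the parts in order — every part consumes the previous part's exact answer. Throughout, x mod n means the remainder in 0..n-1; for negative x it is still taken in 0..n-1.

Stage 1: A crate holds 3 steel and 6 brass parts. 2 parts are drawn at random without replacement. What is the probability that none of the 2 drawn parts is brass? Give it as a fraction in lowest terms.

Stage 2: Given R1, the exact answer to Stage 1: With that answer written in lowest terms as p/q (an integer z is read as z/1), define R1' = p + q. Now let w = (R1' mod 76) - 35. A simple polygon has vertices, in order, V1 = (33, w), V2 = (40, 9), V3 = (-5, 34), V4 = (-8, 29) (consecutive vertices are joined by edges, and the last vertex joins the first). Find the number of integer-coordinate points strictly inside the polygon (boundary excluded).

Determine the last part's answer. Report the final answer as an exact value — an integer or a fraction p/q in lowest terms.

961

Stage 1: total draws C(9,2) = 36; favorable C(3,2) = 3; P = 1/12; answer 1/12
Stage 2: R1 = 1/12; threaded value p + q = 13; w = -22; cross terms: (33*9 - 40*-22)=1177, (40*34 - -5*9)=1405, (-5*29 - -8*34)=127, (-8*-22 - 33*29)=-781; twice the area = |1928| = 1928; area = 964; boundary points = 1 + 5 + 1 + 1 = 8; strictly interior points = area - boundary/2 + 1 = 961; answer 961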